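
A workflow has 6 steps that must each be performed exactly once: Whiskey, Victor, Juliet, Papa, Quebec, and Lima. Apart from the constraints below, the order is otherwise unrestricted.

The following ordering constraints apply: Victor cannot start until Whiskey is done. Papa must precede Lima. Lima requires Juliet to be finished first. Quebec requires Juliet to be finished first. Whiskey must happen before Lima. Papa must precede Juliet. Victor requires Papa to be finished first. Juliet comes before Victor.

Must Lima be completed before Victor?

Nothing in the constraints links Lima and Victor; they are unordered relative to each other.
A valid ordering placing Victor before Lima exists, so the answer is no.

No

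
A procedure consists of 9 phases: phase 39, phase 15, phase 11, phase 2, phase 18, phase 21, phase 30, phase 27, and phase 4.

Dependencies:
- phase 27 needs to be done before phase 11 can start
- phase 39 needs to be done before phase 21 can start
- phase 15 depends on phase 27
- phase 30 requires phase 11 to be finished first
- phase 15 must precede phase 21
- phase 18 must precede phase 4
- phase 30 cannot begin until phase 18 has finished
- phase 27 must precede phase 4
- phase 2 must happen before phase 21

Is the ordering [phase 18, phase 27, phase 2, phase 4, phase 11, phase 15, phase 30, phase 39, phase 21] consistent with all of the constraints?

Yes

Going through the constraints one by one, each required predecessor appears earlier in the sequence than its dependent — e.g. phase 2 (position 3) is before phase 21 (position 9), as required.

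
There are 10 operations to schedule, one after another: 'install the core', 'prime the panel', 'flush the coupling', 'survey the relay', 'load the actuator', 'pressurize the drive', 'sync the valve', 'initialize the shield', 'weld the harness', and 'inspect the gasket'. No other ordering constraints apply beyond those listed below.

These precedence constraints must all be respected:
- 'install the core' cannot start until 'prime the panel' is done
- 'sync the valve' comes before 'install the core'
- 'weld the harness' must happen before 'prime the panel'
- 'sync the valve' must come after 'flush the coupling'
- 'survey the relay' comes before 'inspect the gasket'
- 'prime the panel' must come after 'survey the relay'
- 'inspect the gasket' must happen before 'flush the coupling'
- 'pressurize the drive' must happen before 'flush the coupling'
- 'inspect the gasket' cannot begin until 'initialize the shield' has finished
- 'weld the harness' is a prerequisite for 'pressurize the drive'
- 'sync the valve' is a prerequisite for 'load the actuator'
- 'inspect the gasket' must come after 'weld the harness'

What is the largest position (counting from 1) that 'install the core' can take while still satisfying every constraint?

10

Nothing depends on 'install the core', so it can be the final operation, position 10.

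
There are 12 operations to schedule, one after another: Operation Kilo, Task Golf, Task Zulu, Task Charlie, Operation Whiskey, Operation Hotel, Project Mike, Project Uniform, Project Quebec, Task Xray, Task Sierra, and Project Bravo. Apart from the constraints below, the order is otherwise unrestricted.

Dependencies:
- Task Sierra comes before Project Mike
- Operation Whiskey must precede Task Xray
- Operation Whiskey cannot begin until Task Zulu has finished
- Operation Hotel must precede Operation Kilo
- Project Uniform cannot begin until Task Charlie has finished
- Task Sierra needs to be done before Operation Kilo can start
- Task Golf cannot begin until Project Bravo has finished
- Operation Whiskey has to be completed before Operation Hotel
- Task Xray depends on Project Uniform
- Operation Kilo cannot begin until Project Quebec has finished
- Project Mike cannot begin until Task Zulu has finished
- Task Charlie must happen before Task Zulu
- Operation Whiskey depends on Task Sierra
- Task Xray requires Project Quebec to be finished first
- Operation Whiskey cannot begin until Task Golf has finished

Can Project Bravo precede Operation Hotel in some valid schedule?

The constraints force Project Bravo before Operation Hotel, so yes — every valid ordering has Project Bravo earlier.

Yes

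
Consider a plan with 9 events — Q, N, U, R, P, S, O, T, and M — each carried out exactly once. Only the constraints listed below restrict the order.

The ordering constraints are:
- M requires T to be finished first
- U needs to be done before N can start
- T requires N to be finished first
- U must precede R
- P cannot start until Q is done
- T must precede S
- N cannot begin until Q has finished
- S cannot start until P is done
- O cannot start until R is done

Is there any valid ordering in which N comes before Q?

No

There is a dependency chain Q → N, so N always comes after Q.
So no valid ordering can have N before Q.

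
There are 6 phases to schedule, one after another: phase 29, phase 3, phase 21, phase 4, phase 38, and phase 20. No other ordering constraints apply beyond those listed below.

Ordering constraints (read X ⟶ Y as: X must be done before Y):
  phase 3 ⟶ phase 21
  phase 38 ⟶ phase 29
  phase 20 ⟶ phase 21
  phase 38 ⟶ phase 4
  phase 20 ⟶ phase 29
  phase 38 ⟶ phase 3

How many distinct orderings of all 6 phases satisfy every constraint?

37

2 phases have no prerequisites (phase 38, phase 20), so any of them could come first.
Systematically extending each partial ordering one phase at a time and counting, there are 37 complete orderings.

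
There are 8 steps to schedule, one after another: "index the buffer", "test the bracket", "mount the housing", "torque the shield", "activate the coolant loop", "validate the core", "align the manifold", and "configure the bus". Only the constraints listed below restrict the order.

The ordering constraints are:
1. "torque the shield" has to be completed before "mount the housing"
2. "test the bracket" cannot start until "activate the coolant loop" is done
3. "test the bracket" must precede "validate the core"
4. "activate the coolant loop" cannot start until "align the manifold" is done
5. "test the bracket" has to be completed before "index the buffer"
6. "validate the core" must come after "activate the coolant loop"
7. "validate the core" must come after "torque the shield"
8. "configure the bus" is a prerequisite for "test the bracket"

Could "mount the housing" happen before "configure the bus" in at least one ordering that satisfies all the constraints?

Yes

No chain of constraints runs from "configure the bus" to "mount the housing", so "configure the bus" is not required to come first.
So a valid ordering placing "mount the housing" earlier than "configure the bus" exists.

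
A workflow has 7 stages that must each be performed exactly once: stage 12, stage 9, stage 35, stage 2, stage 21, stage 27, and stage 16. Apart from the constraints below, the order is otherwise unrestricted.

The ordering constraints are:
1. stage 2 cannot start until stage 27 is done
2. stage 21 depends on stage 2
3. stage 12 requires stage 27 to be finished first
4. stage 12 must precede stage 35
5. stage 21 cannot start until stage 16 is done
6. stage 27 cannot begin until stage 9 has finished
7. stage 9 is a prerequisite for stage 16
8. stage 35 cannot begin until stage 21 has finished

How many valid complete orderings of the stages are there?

11

Only stage 9 has no prerequisites, so it must go first.
Counting all ways to extend the partial order to a total order gives 11.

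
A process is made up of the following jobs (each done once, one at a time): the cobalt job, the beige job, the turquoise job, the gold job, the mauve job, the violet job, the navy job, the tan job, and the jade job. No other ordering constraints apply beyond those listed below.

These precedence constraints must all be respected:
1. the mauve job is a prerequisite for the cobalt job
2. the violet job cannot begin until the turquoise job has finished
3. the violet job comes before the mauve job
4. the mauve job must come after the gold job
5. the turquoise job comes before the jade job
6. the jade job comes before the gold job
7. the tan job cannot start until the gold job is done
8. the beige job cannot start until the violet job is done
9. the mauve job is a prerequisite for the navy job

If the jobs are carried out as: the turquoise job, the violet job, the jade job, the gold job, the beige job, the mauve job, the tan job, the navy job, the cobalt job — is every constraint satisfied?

Yes

Going through the constraints one by one, each required predecessor appears earlier in the sequence than its dependent — e.g. the violet job (position 2) is before the mauve job (position 6), as required.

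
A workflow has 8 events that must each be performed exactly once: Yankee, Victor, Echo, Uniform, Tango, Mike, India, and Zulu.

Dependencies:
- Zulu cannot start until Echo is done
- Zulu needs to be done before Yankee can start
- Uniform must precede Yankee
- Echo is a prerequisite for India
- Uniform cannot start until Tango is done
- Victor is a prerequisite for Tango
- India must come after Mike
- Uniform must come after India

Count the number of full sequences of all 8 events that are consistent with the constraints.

The events with no prerequisites are Victor, Echo, Mike; any of them can be placed first.
Enumerating by repeatedly choosing an available event (one whose prerequisites are all placed) gives 95 distinct complete orderings.

95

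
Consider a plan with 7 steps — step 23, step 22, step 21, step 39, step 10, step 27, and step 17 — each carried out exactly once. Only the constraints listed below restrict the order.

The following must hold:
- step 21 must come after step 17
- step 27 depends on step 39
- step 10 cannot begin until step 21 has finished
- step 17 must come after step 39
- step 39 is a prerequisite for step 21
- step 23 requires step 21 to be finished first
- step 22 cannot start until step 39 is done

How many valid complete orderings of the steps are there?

60

Step 39 is the only step with nothing required before it, so every ordering starts there.
Enumerating by repeatedly choosing an available step (one whose prerequisites are all placed) gives 60 distinct complete orderings.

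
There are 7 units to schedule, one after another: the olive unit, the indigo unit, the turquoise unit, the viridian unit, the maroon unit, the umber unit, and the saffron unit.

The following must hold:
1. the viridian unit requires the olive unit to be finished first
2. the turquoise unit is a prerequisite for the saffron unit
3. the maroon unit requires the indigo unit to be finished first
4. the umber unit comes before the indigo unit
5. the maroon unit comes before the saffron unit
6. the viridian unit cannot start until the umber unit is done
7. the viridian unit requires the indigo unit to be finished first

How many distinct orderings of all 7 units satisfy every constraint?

3 units have no prerequisites (the olive unit, the turquoise unit, the umber unit), so any of them could come first.
Counting all ways to extend the partial order to a total order gives 66.

66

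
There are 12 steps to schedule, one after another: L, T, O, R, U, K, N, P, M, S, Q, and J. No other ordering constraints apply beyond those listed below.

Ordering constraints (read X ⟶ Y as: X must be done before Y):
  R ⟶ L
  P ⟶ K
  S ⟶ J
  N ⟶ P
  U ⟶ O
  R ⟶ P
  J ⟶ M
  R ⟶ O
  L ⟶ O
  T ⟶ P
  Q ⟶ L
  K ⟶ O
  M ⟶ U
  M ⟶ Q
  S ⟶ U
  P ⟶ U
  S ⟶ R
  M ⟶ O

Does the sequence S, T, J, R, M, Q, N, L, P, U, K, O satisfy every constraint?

Checking each listed constraint against this order: for instance, S is in position 1 and U in position 10, so that constraint holds — and the remaining constraints check out the same way.

Yes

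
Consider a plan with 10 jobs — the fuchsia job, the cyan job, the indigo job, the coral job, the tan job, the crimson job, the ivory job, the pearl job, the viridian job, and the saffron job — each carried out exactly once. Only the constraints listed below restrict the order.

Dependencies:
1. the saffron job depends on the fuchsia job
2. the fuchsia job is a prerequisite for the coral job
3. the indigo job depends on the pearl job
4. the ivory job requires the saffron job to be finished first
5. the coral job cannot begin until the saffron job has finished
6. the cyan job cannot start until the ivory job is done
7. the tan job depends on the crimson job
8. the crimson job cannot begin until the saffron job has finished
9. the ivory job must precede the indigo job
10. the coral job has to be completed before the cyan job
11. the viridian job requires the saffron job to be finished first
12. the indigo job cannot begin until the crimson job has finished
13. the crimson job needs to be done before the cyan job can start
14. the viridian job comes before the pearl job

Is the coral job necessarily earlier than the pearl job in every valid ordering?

Nothing in the constraints links the coral job and the pearl job; they are unordered relative to each other.
A valid ordering placing the pearl job before the coral job exists, so the answer is no.

No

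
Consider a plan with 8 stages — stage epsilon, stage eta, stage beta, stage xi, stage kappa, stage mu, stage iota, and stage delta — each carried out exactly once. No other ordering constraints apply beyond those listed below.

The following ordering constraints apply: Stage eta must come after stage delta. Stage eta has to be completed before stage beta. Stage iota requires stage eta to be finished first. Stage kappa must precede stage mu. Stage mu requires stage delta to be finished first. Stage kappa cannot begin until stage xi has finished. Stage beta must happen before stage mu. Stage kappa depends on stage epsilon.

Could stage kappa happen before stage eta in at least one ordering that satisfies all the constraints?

Yes

No chain of constraints runs from stage eta to stage kappa, so stage eta is not required to come first.
That means at least one valid schedule has stage kappa before stage eta.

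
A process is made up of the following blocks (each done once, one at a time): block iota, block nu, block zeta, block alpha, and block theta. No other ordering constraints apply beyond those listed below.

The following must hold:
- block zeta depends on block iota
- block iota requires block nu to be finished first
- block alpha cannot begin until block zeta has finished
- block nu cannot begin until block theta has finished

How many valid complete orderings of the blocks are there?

Block theta is the only block with nothing required before it, so every ordering starts there.
Continuing from there, at each step only one block has all its prerequisites placed, so the ordering is fully determined — there is exactly 1.

1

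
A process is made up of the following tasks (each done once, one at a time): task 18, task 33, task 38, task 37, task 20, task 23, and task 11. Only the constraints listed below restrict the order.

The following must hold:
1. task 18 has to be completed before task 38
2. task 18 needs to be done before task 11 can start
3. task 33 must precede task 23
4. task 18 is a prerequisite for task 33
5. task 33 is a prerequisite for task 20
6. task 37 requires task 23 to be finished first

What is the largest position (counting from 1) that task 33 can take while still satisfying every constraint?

Following every chain forward from task 33, the tasks that must come later are task 37, task 20, task 23 — 3 of them.
So at least 3 tasks follow task 33, putting task 33 no later than position 4. That position is achievable by scheduling everything else first.

4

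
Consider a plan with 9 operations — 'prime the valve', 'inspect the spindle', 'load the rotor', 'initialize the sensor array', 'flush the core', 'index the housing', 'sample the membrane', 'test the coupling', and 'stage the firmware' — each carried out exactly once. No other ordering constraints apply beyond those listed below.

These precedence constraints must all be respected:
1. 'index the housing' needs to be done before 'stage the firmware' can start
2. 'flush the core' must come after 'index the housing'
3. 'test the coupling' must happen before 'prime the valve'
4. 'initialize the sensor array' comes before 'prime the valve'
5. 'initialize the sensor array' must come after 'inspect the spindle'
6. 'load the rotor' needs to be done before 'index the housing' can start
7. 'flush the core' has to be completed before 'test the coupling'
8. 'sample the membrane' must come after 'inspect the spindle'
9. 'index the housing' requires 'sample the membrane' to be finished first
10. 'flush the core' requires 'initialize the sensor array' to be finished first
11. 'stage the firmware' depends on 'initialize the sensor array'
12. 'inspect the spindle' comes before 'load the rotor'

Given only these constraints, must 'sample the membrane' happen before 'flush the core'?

Following the dependencies: 'sample the membrane' → 'index the housing' → 'flush the core'.
Hence 'sample the membrane' necessarily comes before 'flush the core'.

Yes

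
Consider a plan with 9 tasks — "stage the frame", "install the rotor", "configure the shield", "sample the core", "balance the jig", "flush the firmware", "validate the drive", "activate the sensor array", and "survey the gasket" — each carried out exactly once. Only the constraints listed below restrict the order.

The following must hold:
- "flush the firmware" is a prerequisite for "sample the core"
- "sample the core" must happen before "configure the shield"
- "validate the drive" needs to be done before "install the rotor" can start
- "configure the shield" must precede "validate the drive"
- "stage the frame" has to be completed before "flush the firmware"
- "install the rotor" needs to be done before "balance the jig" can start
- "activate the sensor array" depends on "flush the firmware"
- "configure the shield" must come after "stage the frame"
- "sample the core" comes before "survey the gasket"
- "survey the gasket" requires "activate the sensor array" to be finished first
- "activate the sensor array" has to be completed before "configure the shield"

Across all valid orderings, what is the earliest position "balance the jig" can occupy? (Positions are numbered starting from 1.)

Every task that must precede "balance the jig" has to come before it. Tracing all chains that end at "balance the jig", those tasks are: "stage the frame", "install the rotor", "configure the shield", "sample the core", "flush the firmware", "validate the drive", "activate the sensor array" — 7 in total.
So at minimum 7 tasks come before "balance the jig", putting "balance the jig" no earlier than position 8. That position is achievable by scheduling exactly those predecessors first.

8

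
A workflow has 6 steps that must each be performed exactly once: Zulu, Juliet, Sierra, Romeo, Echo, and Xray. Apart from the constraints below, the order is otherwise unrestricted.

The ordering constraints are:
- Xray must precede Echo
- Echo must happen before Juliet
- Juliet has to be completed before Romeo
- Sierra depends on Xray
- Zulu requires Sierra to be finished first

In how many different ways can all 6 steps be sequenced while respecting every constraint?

Xray is the only step with nothing required before it, so every ordering starts there.
Systematically extending each partial ordering one step at a time and counting, there are 10 complete orderings.

10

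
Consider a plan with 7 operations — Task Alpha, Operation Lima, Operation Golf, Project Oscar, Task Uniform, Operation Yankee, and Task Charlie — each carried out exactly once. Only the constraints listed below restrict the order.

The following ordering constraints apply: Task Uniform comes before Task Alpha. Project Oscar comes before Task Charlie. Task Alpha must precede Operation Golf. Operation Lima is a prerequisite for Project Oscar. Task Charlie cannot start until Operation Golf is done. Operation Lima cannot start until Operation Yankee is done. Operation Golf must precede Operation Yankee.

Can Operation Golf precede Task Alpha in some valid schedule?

Following Task Alpha → Operation Golf, Task Alpha must precede Operation Golf in every valid ordering.
Hence Operation Golf can never be scheduled before Task Alpha.

No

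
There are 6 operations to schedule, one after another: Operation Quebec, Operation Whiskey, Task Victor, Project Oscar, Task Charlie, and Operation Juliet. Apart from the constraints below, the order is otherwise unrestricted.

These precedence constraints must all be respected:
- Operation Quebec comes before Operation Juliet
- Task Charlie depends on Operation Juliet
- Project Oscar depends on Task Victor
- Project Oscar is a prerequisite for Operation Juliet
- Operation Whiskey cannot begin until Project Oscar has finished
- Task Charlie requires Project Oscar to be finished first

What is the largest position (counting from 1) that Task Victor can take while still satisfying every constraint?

2

Following every chain forward from Task Victor, the operations that must come later are Operation Whiskey, Project Oscar, Task Charlie, Operation Juliet — 4 of them.
With 4 mandatory successors out of 6 operations total, the latest slot for Task Victor is 6−4 = 2, and it's reachable by doing all non-successors before Task Victor.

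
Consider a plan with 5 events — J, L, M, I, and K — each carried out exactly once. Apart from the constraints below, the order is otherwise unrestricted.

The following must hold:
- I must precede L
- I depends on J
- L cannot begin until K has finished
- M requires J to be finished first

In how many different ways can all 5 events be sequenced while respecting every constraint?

11

2 events have no prerequisites (J, K), so any of them could come first.
Systematically extending each partial ordering one event at a time and counting, there are 11 complete orderings.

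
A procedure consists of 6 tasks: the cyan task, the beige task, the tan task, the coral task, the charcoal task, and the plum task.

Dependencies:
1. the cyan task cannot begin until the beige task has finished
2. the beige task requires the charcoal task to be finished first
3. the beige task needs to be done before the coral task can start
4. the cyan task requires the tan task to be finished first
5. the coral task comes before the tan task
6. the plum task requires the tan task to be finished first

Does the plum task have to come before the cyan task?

No chain of constraints connects the plum task to the cyan task in either direction.
A valid ordering placing the cyan task before the plum task exists, so the answer is no.

No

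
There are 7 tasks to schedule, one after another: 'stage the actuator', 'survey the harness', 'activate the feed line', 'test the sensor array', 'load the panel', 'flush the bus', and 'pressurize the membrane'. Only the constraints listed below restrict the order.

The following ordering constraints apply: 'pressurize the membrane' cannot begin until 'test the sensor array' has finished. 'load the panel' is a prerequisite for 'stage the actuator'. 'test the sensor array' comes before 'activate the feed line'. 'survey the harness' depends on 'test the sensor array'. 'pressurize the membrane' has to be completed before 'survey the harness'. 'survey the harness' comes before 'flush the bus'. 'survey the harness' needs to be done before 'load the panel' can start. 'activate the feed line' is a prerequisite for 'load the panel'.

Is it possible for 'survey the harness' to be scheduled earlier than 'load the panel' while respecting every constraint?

Yes

'survey the harness' is actually forced before 'load the panel' by the constraints, so certainly some valid ordering has 'survey the harness' first.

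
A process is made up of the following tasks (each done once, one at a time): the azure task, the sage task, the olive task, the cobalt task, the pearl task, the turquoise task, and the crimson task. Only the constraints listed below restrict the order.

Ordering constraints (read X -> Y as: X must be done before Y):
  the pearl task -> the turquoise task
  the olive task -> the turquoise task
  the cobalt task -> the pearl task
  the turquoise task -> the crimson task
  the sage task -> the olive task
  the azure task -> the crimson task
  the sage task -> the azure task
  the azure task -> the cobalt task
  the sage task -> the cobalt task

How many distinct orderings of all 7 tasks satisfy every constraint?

4

The sage task is the only task with nothing required before it, so every ordering starts there.
Systematically extending each partial ordering one task at a time and counting, there are 4 complete orderings.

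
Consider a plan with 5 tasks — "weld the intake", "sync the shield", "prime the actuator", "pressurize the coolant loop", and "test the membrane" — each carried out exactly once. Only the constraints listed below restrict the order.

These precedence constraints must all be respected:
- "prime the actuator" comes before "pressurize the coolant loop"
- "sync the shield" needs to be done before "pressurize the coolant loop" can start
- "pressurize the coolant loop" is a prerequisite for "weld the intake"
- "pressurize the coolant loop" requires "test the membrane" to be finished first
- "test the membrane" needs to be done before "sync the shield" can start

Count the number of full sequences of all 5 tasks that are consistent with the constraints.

2 tasks have no prerequisites ("prime the actuator", "test the membrane"), so any of them could come first.
Counting all ways to extend the partial order to a total order gives 3.

3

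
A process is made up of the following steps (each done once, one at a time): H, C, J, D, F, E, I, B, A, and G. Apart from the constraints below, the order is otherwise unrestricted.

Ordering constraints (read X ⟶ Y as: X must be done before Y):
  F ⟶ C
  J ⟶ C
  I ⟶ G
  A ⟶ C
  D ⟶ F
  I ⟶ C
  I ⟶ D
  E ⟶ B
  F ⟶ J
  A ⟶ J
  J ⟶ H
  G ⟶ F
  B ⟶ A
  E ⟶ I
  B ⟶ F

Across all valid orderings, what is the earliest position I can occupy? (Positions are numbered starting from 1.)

Working backwards through the constraints from I, its only required predecessor is E.
So at minimum 1 step comes before I, putting I no earlier than position 2. That position is achievable by scheduling exactly that predecessor first.

2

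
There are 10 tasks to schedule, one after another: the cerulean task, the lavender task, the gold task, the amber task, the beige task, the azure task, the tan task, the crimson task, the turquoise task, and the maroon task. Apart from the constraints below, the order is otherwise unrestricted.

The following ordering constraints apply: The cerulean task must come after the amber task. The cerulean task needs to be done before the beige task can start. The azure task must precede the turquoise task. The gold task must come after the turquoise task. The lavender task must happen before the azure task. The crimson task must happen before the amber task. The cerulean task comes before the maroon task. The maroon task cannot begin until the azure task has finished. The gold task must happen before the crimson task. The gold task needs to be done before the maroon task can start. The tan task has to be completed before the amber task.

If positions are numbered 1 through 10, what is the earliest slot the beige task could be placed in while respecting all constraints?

9

The tasks that are forced before the beige task, directly or transitively, are the cerulean task, the lavender task, the gold task, the amber task, the azure task, the tan task, the crimson task, the turquoise task. That's 8 tasks.
With 8 mandatory predecessors, the earliest the beige task can sit is position 8+1 = 9, and placing just those 8 first achieves it.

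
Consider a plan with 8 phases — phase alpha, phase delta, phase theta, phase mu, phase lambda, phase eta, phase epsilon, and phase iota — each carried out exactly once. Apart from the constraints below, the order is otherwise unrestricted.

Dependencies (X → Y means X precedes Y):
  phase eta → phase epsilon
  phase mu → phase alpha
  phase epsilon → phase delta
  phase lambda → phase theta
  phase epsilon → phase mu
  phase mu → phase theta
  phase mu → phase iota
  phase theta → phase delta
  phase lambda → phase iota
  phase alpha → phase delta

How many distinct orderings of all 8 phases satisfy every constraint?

2 phases have no prerequisites (phase lambda, phase eta), so any of them could come first.
Enumerating by repeatedly choosing an available phase (one whose prerequisites are all placed) gives 35 distinct complete orderings.

35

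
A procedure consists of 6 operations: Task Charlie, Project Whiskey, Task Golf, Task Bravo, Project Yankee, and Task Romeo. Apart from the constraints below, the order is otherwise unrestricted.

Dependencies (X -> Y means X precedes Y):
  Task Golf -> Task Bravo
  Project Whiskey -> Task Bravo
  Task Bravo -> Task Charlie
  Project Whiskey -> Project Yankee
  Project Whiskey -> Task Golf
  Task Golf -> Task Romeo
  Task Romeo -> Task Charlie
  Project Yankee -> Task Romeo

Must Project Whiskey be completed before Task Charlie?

Yes

Following the dependencies: Project Whiskey → Task Bravo → Task Charlie.
So Project Whiskey must precede Task Charlie in any valid ordering.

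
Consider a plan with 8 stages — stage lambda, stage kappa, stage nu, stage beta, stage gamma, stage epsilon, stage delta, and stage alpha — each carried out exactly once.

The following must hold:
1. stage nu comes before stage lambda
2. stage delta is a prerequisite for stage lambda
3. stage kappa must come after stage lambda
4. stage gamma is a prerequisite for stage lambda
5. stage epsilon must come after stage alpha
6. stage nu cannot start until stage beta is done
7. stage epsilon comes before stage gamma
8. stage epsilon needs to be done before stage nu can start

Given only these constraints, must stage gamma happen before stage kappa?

Yes

There is a constraint chain stage gamma → stage lambda → stage kappa.
So stage gamma must precede stage kappa in any valid ordering.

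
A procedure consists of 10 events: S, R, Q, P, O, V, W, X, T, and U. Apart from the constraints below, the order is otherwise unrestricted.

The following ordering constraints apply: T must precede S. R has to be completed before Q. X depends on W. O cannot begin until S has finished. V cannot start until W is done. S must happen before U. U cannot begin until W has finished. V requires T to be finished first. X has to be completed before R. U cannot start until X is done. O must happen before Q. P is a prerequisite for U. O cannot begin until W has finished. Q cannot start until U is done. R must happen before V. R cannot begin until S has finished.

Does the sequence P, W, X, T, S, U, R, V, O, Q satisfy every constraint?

Yes

Every stated constraint is respected: W sits at position 2, ahead of O at position 9, and each of the other listed pairs likewise has the predecessor earlier in the sequence.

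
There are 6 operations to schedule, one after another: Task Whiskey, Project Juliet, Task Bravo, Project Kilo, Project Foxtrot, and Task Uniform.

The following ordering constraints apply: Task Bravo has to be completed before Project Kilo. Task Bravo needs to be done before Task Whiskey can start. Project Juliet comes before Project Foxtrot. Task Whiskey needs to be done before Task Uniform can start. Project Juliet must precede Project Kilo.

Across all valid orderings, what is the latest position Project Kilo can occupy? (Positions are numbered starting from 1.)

No constraint forces any operation after Project Kilo, so it can be placed last, in position 6.

6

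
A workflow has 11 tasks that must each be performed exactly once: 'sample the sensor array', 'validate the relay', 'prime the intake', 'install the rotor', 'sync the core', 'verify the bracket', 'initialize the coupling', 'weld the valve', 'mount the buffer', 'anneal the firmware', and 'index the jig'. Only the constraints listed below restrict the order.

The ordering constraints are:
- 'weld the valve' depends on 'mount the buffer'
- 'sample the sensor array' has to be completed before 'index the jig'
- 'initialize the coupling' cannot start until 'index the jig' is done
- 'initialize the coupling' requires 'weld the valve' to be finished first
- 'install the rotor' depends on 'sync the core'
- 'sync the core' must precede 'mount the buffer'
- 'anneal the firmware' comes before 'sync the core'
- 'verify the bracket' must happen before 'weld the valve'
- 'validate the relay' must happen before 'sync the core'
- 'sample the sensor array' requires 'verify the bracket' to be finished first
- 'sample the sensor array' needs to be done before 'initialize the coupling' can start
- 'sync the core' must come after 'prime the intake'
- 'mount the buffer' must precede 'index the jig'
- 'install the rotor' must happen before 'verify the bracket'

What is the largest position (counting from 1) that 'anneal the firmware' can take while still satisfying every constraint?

3

Following every chain forward from 'anneal the firmware', the tasks that must come later are 'sample the sensor array', 'install the rotor', 'sync the core', 'verify the bracket', 'initialize the coupling', 'weld the valve', 'mount the buffer', 'index the jig' — 8 of them.
So at least 8 tasks follow 'anneal the firmware', putting 'anneal the firmware' no later than position 3. That position is achievable by scheduling everything else first.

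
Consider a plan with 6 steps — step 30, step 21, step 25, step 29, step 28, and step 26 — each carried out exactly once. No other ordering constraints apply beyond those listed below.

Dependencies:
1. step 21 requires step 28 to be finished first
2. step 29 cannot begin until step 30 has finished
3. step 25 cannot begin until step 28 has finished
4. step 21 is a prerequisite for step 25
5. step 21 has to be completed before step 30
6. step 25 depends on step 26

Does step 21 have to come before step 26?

No

Step 21 and step 26 are not related by any chain of constraints.
So step 21 can come before step 26 or after — it is not forced.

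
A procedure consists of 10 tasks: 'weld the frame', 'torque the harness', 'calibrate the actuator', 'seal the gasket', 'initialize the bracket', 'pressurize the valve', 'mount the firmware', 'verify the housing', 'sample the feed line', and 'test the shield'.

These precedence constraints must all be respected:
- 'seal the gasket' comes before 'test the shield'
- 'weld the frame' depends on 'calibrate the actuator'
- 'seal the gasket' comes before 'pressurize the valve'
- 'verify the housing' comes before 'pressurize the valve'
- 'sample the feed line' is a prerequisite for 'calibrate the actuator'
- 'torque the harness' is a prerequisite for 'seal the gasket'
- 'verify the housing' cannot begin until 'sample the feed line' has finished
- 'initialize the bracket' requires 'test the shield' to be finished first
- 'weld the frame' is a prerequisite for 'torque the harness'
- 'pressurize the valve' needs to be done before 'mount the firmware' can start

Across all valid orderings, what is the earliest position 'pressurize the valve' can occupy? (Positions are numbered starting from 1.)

Working backwards through the constraints from 'pressurize the valve', its full set of required predecessors is 'weld the frame', 'torque the harness', 'calibrate the actuator', 'seal the gasket', 'verify the housing', 'sample the feed line' — 6 of them.
So at minimum 6 tasks come before 'pressurize the valve', putting 'pressurize the valve' no earlier than position 7. That position is achievable by scheduling exactly those predecessors first.

7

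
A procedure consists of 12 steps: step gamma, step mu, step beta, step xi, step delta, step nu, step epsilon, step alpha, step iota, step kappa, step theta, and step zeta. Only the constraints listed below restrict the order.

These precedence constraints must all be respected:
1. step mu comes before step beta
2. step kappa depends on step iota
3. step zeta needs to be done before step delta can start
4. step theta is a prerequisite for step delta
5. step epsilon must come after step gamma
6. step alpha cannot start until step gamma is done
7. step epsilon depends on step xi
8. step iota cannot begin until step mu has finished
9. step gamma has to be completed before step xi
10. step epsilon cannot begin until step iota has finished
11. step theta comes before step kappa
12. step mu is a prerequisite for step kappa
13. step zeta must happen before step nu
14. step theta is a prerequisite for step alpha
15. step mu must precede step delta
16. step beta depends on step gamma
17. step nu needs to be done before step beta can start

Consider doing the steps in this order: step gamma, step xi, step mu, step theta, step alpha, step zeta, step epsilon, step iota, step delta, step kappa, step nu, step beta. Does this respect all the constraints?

Here step iota comes after step epsilon.
Since step iota is required before step epsilon, the ordering is invalid.

No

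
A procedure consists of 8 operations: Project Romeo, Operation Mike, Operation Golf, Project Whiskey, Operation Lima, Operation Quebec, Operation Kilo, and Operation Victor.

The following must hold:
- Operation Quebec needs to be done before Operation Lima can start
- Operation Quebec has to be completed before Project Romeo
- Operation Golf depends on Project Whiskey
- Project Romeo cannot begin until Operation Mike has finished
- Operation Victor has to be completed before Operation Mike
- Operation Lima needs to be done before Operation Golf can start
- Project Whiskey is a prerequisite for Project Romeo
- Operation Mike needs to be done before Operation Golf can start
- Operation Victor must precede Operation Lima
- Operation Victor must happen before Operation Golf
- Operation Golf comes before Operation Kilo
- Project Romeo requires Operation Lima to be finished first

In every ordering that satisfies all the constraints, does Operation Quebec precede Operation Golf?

Yes

There is a constraint chain Operation Quebec → Operation Lima → Operation Golf.
Hence Operation Quebec necessarily comes before Operation Golf.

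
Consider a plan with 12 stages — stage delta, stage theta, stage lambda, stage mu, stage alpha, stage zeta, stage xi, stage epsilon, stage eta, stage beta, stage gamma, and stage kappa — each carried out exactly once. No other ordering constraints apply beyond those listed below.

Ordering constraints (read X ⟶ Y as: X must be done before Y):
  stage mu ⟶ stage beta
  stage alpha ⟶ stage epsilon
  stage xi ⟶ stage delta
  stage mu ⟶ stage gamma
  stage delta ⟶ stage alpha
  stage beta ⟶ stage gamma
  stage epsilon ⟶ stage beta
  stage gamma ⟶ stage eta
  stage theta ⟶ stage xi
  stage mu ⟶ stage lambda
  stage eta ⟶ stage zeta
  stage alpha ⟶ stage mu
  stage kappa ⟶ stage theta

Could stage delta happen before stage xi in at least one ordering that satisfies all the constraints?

There is a dependency chain stage xi → stage delta, so stage delta always comes after stage xi.
Hence stage delta can never be scheduled before stage xi.

No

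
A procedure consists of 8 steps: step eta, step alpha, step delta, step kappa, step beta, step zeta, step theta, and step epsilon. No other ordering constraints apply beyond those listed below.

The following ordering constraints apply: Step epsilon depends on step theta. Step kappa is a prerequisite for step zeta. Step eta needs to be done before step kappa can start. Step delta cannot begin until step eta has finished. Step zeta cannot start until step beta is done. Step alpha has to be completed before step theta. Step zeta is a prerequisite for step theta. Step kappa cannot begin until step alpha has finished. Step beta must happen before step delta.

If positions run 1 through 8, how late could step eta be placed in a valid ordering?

3

Following every chain forward from step eta, the steps that must come later are step delta, step kappa, step zeta, step theta, step epsilon — 5 of them.
With 5 mandatory successors out of 8 steps total, the latest slot for step eta is 8−5 = 3, and it's reachable by doing all non-successors before step eta.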